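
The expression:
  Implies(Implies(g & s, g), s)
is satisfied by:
  {s: True}


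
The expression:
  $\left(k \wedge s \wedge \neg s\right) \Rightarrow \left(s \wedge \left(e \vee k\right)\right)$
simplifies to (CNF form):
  $\text{True}$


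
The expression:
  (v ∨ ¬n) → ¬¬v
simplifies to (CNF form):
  n ∨ v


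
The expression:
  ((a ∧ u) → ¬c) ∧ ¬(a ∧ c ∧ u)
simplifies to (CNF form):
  ¬a ∨ ¬c ∨ ¬u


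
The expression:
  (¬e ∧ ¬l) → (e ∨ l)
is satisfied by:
  {l: True, e: True}
  {l: True, e: False}
  {e: True, l: False}


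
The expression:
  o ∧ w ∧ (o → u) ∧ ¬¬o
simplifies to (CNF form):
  o ∧ u ∧ w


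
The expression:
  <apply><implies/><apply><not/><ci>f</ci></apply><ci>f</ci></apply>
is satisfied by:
  {f: True}


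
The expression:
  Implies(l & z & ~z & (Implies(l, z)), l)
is always true.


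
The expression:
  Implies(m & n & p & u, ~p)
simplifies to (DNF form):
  ~m | ~n | ~p | ~u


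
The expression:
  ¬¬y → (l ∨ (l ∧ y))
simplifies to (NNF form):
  l ∨ ¬y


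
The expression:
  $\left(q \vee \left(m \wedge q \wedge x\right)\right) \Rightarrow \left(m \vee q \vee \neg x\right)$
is always true.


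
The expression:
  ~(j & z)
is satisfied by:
  {z: False, j: False}
  {j: True, z: False}
  {z: True, j: False}


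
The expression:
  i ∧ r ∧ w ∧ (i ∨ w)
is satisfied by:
  {r: True, i: True, w: True}


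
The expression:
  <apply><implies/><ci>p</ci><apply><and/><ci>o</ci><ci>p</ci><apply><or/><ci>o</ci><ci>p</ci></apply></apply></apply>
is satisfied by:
  {o: True, p: False}
  {p: False, o: False}
  {p: True, o: True}


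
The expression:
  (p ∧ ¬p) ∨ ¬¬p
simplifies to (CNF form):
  p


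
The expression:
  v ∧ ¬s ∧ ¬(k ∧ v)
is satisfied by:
  {v: True, k: False, s: False}


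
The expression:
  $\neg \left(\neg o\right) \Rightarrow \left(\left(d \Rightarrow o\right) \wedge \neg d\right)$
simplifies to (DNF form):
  $\neg d \vee \neg o$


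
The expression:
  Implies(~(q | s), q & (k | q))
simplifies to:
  q | s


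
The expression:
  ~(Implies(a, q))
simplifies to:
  a & ~q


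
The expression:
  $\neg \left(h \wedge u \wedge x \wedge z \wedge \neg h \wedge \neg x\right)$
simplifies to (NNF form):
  $\text{True}$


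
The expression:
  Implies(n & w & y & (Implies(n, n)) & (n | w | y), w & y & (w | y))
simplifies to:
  True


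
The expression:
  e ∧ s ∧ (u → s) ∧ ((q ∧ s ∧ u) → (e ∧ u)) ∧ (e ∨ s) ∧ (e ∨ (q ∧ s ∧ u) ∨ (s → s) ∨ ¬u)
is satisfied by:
  {e: True, s: True}


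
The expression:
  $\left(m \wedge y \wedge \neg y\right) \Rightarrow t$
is always true.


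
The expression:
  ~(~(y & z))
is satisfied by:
  {z: True, y: True}


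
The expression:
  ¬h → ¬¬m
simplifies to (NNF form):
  h ∨ m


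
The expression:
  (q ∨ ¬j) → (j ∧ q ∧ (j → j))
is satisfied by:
  {j: True}


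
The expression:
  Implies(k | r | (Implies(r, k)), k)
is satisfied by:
  {k: True}


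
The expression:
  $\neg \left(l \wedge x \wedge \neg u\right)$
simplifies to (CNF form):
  $u \vee \neg l \vee \neg x$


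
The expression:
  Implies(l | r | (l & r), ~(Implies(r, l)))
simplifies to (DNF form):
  ~l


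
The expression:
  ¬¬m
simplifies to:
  m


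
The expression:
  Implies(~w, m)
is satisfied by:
  {m: True, w: True}
  {m: True, w: False}
  {w: True, m: False}


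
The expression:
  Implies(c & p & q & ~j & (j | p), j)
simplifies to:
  j | ~c | ~p | ~q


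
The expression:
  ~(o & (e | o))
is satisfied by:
  {o: False}


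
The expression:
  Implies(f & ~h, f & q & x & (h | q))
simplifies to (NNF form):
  h | ~f | (q & x)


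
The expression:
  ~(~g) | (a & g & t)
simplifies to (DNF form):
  g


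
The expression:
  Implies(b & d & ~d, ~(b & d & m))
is always true.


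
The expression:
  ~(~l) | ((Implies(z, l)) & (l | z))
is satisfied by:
  {l: True}


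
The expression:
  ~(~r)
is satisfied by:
  {r: True}


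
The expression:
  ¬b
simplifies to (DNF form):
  ¬b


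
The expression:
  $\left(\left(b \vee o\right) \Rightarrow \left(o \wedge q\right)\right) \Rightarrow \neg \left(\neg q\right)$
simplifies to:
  $b \vee o \vee q$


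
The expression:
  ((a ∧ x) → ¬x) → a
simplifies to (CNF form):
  a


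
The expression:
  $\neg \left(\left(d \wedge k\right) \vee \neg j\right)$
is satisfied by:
  {j: True, k: False, d: False}
  {d: True, j: True, k: False}
  {k: True, j: True, d: False}


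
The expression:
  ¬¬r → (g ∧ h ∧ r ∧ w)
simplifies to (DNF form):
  (g ∧ h ∧ w) ∨ ¬r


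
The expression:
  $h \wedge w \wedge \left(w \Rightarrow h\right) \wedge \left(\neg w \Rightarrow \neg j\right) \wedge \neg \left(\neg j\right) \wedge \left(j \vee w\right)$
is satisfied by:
  {h: True, j: True, w: True}


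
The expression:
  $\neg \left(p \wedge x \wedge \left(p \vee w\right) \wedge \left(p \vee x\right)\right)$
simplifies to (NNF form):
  $\neg p \vee \neg x$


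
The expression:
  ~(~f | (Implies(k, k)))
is never true.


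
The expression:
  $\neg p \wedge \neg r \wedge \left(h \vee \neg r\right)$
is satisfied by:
  {p: False, r: False}


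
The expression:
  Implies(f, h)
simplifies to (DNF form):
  h | ~f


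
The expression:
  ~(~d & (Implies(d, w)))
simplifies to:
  d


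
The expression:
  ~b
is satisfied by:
  {b: False}


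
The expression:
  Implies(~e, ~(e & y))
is always true.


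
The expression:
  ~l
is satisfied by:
  {l: False}


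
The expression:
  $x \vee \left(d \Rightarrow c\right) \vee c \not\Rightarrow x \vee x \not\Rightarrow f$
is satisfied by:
  {x: True, c: True, d: False}
  {x: True, c: False, d: False}
  {c: True, x: False, d: False}
  {x: False, c: False, d: False}
  {x: True, d: True, c: True}
  {x: True, d: True, c: False}
  {d: True, c: True, x: False}


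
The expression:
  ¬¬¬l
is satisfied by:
  {l: False}


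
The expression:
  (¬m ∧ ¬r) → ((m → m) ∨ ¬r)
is always true.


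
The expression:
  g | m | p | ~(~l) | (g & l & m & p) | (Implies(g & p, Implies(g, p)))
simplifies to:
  True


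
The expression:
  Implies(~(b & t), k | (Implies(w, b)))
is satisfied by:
  {b: True, k: True, w: False}
  {b: True, w: False, k: False}
  {k: True, w: False, b: False}
  {k: False, w: False, b: False}
  {b: True, k: True, w: True}
  {b: True, w: True, k: False}
  {k: True, w: True, b: False}


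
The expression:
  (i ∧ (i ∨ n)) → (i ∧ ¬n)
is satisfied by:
  {n: False, i: False}
  {i: True, n: False}
  {n: True, i: False}


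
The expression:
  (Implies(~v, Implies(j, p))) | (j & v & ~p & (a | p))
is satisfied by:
  {v: True, p: True, j: False}
  {v: True, p: False, j: False}
  {p: True, v: False, j: False}
  {v: False, p: False, j: False}
  {j: True, v: True, p: True}
  {j: True, v: True, p: False}
  {j: True, p: True, v: False}


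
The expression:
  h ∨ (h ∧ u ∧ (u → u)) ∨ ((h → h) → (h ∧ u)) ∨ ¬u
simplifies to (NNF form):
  h ∨ ¬u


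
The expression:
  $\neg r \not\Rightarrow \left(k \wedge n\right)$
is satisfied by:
  {r: False, k: False, n: False}
  {n: True, r: False, k: False}
  {k: True, r: False, n: False}


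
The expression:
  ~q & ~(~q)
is never true.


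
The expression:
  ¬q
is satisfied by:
  {q: False}


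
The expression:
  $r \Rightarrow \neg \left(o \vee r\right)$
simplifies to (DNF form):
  $\neg r$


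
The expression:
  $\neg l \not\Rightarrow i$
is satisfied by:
  {i: False, l: False}


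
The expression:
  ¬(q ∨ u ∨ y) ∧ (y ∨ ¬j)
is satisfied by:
  {q: False, u: False, y: False, j: False}


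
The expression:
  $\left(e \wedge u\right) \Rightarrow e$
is always true.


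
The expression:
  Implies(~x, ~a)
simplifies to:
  x | ~a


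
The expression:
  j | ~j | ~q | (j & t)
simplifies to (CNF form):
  True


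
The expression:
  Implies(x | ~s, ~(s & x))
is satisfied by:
  {s: False, x: False}
  {x: True, s: False}
  {s: True, x: False}


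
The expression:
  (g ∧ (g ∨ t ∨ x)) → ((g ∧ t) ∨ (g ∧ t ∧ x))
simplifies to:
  t ∨ ¬g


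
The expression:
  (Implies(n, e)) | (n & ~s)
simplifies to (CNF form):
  e | ~n | ~s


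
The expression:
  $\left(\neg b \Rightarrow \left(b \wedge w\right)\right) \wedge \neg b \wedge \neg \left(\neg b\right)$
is never true.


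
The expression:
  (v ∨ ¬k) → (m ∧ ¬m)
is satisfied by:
  {k: True, v: False}


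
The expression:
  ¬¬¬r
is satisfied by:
  {r: False}


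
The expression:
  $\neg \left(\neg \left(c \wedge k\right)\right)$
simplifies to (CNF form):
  $c \wedge k$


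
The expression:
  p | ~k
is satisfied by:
  {p: True, k: False}
  {k: False, p: False}
  {k: True, p: True}


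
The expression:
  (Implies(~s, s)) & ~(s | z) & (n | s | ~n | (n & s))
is never true.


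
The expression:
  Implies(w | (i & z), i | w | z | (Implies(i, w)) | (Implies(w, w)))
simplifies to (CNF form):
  True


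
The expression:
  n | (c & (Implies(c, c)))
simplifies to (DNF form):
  c | n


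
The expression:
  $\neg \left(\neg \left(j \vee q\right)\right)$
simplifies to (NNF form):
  $j \vee q$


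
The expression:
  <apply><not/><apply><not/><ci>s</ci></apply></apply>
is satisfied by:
  {s: True}


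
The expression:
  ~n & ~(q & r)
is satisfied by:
  {n: False, q: False, r: False}
  {r: True, n: False, q: False}
  {q: True, n: False, r: False}


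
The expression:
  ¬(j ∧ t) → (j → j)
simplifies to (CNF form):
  True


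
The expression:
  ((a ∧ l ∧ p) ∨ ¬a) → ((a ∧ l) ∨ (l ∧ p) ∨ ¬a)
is always true.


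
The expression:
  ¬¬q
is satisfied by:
  {q: True}


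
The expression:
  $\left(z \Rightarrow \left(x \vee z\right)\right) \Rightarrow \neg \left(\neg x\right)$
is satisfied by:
  {x: True}


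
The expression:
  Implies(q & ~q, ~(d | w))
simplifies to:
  True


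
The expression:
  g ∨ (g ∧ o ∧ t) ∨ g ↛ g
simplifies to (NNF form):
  g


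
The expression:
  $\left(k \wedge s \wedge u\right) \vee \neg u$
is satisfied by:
  {s: True, k: True, u: False}
  {s: True, k: False, u: False}
  {k: True, s: False, u: False}
  {s: False, k: False, u: False}
  {s: True, u: True, k: True}


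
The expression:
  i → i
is always true.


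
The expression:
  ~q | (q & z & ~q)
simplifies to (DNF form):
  ~q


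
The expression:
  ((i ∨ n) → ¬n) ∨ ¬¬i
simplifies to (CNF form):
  i ∨ ¬n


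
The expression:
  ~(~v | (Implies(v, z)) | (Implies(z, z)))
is never true.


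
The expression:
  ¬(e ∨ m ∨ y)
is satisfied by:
  {e: False, y: False, m: False}


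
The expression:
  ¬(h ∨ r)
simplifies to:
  ¬h ∧ ¬r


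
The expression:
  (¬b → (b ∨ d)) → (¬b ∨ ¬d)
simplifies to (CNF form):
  ¬b ∨ ¬d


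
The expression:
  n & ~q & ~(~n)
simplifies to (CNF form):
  n & ~q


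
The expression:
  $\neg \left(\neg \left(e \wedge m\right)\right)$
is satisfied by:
  {m: True, e: True}


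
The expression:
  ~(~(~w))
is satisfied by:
  {w: False}


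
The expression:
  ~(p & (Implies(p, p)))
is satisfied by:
  {p: False}


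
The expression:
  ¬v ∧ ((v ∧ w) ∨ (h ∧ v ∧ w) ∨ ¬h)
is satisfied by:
  {v: False, h: False}


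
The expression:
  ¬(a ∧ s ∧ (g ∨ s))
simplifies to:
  ¬a ∨ ¬s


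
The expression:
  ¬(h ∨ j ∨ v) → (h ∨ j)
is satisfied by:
  {v: True, h: True, j: True}
  {v: True, h: True, j: False}
  {v: True, j: True, h: False}
  {v: True, j: False, h: False}
  {h: True, j: True, v: False}
  {h: True, j: False, v: False}
  {j: True, h: False, v: False}


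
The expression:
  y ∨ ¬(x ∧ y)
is always true.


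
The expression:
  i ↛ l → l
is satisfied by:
  {l: True, i: False}
  {i: False, l: False}
  {i: True, l: True}


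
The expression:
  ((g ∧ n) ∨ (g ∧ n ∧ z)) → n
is always true.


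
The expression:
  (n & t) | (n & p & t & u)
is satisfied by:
  {t: True, n: True}


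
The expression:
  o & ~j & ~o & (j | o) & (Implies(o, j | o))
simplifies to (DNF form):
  False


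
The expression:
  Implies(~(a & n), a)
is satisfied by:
  {a: True}


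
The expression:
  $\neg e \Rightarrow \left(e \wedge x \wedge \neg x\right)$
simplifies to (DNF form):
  $e$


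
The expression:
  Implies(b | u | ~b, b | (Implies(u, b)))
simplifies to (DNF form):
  b | ~u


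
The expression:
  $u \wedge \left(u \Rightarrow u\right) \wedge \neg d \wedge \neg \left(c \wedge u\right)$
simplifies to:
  $u \wedge \neg c \wedge \neg d$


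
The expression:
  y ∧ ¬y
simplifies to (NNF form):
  False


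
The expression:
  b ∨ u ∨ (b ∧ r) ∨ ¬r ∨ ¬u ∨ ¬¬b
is always true.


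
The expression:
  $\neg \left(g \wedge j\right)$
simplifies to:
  $\neg g \vee \neg j$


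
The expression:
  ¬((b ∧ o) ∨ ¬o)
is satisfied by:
  {o: True, b: False}


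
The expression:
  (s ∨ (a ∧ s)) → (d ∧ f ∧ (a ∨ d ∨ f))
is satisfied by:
  {d: True, f: True, s: False}
  {d: True, f: False, s: False}
  {f: True, d: False, s: False}
  {d: False, f: False, s: False}
  {d: True, s: True, f: True}


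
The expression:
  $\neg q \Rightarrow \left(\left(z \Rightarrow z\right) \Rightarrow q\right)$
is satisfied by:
  {q: True}


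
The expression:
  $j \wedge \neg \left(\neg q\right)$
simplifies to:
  $j \wedge q$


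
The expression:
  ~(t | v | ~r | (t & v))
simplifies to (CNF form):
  r & ~t & ~v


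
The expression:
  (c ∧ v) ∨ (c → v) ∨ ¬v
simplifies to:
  True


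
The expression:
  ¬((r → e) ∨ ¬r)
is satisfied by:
  {r: True, e: False}


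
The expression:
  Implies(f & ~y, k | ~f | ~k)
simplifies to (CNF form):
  True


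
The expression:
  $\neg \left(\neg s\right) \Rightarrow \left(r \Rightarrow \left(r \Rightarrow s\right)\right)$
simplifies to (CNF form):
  $\text{True}$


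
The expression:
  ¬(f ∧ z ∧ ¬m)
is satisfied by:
  {m: True, z: False, f: False}
  {m: False, z: False, f: False}
  {f: True, m: True, z: False}
  {f: True, m: False, z: False}
  {z: True, m: True, f: False}
  {z: True, m: False, f: False}
  {z: True, f: True, m: True}


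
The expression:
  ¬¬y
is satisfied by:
  {y: True}


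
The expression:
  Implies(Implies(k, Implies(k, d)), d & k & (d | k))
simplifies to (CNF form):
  k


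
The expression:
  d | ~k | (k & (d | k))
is always true.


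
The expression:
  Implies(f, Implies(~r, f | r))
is always true.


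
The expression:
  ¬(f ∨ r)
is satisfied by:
  {r: False, f: False}


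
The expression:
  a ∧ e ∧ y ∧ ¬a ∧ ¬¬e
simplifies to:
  False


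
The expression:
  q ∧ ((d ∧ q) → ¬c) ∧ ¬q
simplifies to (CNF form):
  False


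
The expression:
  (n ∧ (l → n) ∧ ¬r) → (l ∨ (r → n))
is always true.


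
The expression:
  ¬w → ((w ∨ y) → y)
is always true.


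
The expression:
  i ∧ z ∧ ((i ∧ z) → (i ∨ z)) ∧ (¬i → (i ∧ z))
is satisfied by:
  {z: True, i: True}


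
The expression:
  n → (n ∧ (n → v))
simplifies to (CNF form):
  v ∨ ¬n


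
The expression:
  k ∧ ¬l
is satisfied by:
  {k: True, l: False}


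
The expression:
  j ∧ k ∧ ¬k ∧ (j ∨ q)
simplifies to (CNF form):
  False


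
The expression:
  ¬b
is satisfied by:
  {b: False}


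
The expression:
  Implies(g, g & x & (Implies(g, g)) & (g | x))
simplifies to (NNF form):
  x | ~g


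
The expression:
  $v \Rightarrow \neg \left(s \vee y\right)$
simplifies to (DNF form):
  $\left(\neg s \wedge \neg y\right) \vee \neg v$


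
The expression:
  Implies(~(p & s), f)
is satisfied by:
  {p: True, f: True, s: True}
  {p: True, f: True, s: False}
  {f: True, s: True, p: False}
  {f: True, s: False, p: False}
  {p: True, s: True, f: False}


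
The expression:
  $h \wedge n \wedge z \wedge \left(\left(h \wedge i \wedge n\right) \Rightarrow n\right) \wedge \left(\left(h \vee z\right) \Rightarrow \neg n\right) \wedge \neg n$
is never true.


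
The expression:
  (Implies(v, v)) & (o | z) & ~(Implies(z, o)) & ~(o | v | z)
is never true.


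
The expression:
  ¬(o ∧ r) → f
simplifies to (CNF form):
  (f ∨ o) ∧ (f ∨ r)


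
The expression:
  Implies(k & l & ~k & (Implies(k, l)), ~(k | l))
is always true.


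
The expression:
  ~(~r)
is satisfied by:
  {r: True}


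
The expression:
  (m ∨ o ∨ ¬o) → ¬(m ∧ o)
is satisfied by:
  {m: False, o: False}
  {o: True, m: False}
  {m: True, o: False}


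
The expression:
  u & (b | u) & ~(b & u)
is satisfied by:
  {u: True, b: False}


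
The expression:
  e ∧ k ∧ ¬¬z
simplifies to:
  e ∧ k ∧ z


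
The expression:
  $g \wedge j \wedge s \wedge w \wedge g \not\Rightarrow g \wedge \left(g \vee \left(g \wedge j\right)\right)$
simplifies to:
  $\text{False}$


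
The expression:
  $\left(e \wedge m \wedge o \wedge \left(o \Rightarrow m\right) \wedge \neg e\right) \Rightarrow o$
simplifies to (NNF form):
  $\text{True}$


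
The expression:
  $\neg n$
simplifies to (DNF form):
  $\neg n$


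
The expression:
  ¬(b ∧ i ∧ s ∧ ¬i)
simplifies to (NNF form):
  True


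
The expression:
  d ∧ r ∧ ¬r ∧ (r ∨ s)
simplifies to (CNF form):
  False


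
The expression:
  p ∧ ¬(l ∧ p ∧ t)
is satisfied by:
  {p: True, l: False, t: False}
  {p: True, t: True, l: False}
  {p: True, l: True, t: False}


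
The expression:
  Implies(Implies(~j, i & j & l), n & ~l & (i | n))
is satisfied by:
  {n: True, l: False, j: False}
  {l: False, j: False, n: False}
  {n: True, l: True, j: False}
  {l: True, n: False, j: False}
  {j: True, n: True, l: False}


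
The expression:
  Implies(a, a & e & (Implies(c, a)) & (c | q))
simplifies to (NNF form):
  ~a | (c & e) | (e & q)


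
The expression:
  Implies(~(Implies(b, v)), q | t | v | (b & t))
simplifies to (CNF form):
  q | t | v | ~b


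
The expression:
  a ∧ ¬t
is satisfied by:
  {a: True, t: False}


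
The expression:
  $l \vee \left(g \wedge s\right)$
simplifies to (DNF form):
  $l \vee \left(g \wedge s\right)$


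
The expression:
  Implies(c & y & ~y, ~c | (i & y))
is always true.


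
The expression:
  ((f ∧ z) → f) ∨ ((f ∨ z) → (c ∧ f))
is always true.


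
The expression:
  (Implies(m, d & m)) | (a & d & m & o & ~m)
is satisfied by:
  {d: True, m: False}
  {m: False, d: False}
  {m: True, d: True}


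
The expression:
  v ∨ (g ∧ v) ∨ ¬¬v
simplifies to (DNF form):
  v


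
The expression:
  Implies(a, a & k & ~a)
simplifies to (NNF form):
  ~a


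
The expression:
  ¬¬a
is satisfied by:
  {a: True}


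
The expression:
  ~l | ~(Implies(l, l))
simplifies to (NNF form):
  ~l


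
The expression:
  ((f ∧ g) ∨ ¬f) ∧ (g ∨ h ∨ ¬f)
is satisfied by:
  {g: True, f: False}
  {f: False, g: False}
  {f: True, g: True}


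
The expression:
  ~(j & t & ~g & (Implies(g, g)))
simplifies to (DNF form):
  g | ~j | ~t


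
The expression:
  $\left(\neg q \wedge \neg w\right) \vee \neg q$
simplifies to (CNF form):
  $\neg q$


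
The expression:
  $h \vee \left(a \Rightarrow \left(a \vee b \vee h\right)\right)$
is always true.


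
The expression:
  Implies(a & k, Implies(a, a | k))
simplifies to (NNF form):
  True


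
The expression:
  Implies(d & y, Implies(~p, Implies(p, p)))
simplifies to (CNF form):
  True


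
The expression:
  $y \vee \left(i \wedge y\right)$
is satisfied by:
  {y: True}


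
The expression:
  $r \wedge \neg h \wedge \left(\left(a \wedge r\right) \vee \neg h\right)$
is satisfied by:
  {r: True, h: False}


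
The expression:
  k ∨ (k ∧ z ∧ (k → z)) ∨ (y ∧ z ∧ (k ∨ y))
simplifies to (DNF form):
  k ∨ (y ∧ z)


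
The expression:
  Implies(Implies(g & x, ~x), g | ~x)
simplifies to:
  g | ~x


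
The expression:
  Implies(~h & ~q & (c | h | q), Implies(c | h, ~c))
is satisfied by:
  {h: True, q: True, c: False}
  {h: True, c: False, q: False}
  {q: True, c: False, h: False}
  {q: False, c: False, h: False}
  {h: True, q: True, c: True}
  {h: True, c: True, q: False}
  {q: True, c: True, h: False}


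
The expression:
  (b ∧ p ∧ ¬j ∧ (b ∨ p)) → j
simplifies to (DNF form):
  j ∨ ¬b ∨ ¬p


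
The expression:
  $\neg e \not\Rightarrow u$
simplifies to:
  $\neg e \wedge \neg u$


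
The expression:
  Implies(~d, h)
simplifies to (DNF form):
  d | h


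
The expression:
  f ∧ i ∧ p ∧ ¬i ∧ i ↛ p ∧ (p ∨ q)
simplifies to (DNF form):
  False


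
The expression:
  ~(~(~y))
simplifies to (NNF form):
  ~y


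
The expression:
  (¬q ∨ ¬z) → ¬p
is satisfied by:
  {z: True, q: True, p: False}
  {z: True, q: False, p: False}
  {q: True, z: False, p: False}
  {z: False, q: False, p: False}
  {z: True, p: True, q: True}


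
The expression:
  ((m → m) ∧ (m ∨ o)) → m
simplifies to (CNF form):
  m ∨ ¬o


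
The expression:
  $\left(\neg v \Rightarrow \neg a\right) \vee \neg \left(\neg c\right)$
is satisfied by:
  {c: True, v: True, a: False}
  {c: True, v: False, a: False}
  {v: True, c: False, a: False}
  {c: False, v: False, a: False}
  {c: True, a: True, v: True}
  {c: True, a: True, v: False}
  {a: True, v: True, c: False}


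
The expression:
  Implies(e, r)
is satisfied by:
  {r: True, e: False}
  {e: False, r: False}
  {e: True, r: True}


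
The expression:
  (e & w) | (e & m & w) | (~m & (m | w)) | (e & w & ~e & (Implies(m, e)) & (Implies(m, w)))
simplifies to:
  w & (e | ~m)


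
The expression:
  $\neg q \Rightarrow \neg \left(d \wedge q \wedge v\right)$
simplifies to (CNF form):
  $\text{True}$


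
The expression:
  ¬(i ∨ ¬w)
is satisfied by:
  {w: True, i: False}


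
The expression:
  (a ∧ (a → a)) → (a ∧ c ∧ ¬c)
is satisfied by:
  {a: False}


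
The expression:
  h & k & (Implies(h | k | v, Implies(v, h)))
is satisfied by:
  {h: True, k: True}


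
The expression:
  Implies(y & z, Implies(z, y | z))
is always true.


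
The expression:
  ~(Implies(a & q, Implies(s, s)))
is never true.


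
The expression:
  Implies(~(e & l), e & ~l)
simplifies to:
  e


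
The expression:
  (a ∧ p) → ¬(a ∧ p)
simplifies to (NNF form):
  ¬a ∨ ¬p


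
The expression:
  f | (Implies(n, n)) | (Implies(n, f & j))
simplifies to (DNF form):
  True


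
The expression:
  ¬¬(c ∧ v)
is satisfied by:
  {c: True, v: True}


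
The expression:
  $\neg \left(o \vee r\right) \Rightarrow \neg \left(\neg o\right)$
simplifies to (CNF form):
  $o \vee r$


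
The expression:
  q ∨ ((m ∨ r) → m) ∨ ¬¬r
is always true.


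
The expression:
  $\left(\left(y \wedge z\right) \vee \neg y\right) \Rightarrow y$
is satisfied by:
  {y: True}


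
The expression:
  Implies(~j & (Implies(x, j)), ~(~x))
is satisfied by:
  {x: True, j: True}
  {x: True, j: False}
  {j: True, x: False}


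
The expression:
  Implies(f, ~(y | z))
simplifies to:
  ~f | (~y & ~z)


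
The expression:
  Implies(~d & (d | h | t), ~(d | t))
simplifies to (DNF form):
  d | ~t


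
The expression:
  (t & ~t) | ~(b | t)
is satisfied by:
  {t: False, b: False}


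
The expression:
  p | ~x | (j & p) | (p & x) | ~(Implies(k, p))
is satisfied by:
  {k: True, p: True, x: False}
  {k: True, p: False, x: False}
  {p: True, k: False, x: False}
  {k: False, p: False, x: False}
  {x: True, k: True, p: True}
  {x: True, k: True, p: False}
  {x: True, p: True, k: False}


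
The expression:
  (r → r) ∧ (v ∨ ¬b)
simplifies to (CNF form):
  v ∨ ¬b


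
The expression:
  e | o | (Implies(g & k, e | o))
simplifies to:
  e | o | ~g | ~k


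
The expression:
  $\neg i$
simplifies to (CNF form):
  $\neg i$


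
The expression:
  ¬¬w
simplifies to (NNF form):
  w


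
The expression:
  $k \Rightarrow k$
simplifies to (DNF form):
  $\text{True}$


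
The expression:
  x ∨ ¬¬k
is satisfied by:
  {x: True, k: True}
  {x: True, k: False}
  {k: True, x: False}


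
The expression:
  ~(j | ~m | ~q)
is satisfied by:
  {m: True, q: True, j: False}


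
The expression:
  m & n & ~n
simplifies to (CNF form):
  False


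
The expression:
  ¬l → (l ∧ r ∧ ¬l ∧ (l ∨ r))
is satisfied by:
  {l: True}


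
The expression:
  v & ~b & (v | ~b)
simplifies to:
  v & ~b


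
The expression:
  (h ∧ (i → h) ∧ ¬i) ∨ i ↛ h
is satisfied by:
  {i: True, h: False}
  {h: True, i: False}


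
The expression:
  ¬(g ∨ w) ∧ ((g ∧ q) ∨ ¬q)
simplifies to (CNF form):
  ¬g ∧ ¬q ∧ ¬w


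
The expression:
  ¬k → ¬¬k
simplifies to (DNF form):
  k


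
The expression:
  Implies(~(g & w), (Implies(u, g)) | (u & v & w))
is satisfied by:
  {g: True, w: True, v: True, u: False}
  {g: True, w: True, v: False, u: False}
  {g: True, v: True, u: False, w: False}
  {g: True, v: False, u: False, w: False}
  {w: True, v: True, u: False, g: False}
  {w: True, v: False, u: False, g: False}
  {v: True, w: False, u: False, g: False}
  {v: False, w: False, u: False, g: False}
  {g: True, w: True, u: True, v: True}
  {g: True, w: True, u: True, v: False}
  {g: True, u: True, v: True, w: False}
  {g: True, u: True, v: False, w: False}
  {w: True, u: True, v: True, g: False}


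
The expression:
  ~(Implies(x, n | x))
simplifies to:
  False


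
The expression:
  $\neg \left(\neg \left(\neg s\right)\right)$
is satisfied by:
  {s: False}


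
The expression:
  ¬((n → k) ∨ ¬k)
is never true.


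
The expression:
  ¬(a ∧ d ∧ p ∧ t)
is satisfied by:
  {p: False, t: False, d: False, a: False}
  {a: True, p: False, t: False, d: False}
  {d: True, p: False, t: False, a: False}
  {a: True, d: True, p: False, t: False}
  {t: True, a: False, p: False, d: False}
  {a: True, t: True, p: False, d: False}
  {d: True, t: True, a: False, p: False}
  {a: True, d: True, t: True, p: False}
  {p: True, d: False, t: False, a: False}
  {a: True, p: True, d: False, t: False}
  {d: True, p: True, a: False, t: False}
  {a: True, d: True, p: True, t: False}
  {t: True, p: True, d: False, a: False}
  {a: True, t: True, p: True, d: False}
  {d: True, t: True, p: True, a: False}


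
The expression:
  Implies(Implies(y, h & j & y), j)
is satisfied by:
  {y: True, j: True}
  {y: True, j: False}
  {j: True, y: False}


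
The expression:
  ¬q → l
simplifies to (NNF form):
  l ∨ q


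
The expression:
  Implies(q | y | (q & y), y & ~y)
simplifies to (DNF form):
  ~q & ~y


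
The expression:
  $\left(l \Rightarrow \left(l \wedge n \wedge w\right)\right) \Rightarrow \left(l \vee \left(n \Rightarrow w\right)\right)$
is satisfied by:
  {l: True, w: True, n: False}
  {l: True, w: False, n: False}
  {w: True, l: False, n: False}
  {l: False, w: False, n: False}
  {n: True, l: True, w: True}
  {n: True, l: True, w: False}
  {n: True, w: True, l: False}


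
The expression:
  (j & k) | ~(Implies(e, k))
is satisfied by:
  {e: True, j: True, k: False}
  {e: True, k: False, j: False}
  {e: True, j: True, k: True}
  {j: True, k: True, e: False}


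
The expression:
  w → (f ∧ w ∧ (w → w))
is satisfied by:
  {f: True, w: False}
  {w: False, f: False}
  {w: True, f: True}


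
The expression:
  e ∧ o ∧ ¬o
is never true.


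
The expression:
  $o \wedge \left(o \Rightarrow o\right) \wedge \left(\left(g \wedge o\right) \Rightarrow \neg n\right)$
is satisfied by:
  {o: True, g: False, n: False}
  {n: True, o: True, g: False}
  {g: True, o: True, n: False}


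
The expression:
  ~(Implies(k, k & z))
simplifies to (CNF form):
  k & ~z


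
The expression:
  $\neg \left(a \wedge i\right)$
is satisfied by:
  {a: False, i: False}
  {i: True, a: False}
  {a: True, i: False}


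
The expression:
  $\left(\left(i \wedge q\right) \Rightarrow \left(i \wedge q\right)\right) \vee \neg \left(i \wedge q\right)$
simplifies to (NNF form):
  $\text{True}$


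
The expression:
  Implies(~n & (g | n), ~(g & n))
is always true.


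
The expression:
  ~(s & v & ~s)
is always true.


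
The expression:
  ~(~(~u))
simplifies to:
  ~u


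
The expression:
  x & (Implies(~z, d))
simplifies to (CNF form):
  x & (d | z)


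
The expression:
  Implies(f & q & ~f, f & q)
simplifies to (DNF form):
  True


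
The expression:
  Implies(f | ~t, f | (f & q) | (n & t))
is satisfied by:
  {t: True, f: True}
  {t: True, f: False}
  {f: True, t: False}


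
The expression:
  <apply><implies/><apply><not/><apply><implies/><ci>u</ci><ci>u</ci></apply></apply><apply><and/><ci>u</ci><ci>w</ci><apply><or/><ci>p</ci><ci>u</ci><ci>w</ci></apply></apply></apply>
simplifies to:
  <true/>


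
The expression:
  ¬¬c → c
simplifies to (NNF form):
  True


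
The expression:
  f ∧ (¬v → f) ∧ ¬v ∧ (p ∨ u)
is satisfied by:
  {u: True, p: True, f: True, v: False}
  {u: True, f: True, v: False, p: False}
  {p: True, f: True, v: False, u: False}


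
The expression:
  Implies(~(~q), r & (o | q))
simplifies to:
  r | ~q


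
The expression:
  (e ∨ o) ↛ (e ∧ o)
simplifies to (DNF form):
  (e ∧ ¬o) ∨ (o ∧ ¬e)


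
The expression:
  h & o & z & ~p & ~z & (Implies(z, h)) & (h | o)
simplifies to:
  False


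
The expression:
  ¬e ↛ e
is always true.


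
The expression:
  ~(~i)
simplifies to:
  i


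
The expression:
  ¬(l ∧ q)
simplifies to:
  ¬l ∨ ¬q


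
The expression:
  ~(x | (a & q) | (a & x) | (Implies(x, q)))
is never true.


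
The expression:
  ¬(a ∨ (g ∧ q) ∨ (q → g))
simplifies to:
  q ∧ ¬a ∧ ¬g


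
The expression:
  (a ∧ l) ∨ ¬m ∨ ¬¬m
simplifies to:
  True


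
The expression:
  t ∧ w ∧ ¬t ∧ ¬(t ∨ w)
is never true.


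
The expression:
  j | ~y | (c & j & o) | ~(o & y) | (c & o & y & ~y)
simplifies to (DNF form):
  j | ~o | ~y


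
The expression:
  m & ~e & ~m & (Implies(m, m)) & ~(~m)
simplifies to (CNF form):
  False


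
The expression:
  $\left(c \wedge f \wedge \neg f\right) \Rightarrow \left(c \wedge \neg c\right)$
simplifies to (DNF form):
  $\text{True}$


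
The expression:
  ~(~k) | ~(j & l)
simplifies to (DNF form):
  k | ~j | ~l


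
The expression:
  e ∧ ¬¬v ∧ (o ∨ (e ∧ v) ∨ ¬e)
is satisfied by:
  {e: True, v: True}


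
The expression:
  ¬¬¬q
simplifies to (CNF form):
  ¬q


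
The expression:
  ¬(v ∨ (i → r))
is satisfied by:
  {i: True, v: False, r: False}


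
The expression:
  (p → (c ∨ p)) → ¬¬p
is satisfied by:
  {p: True}


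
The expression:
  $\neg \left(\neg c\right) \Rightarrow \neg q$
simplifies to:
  $\neg c \vee \neg q$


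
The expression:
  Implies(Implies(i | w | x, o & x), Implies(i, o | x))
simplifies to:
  True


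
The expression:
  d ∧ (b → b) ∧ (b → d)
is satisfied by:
  {d: True}


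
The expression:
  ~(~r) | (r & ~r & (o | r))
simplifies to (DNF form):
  r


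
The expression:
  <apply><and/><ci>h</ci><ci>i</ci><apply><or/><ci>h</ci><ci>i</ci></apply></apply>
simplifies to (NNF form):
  <apply><and/><ci>h</ci><ci>i</ci></apply>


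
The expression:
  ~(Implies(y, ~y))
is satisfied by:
  {y: True}


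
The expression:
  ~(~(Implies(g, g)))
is always true.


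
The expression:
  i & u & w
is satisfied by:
  {i: True, u: True, w: True}


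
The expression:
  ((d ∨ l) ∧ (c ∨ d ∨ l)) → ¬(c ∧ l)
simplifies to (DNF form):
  ¬c ∨ ¬l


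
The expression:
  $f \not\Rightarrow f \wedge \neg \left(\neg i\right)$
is never true.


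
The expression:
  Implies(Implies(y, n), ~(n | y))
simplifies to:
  ~n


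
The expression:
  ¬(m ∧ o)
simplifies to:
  ¬m ∨ ¬o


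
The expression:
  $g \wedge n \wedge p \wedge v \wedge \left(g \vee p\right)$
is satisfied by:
  {g: True, p: True, n: True, v: True}


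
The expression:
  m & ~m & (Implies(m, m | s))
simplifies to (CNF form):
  False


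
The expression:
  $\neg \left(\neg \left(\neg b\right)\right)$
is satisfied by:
  {b: False}


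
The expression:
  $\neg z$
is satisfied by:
  {z: False}


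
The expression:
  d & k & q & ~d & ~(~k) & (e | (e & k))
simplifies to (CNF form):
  False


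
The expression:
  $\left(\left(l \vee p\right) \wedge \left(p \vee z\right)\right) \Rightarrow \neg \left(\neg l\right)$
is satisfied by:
  {l: True, p: False}
  {p: False, l: False}
  {p: True, l: True}


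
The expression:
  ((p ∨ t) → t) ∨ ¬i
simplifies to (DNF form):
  t ∨ ¬i ∨ ¬p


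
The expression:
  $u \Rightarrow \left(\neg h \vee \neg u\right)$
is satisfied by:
  {h: False, u: False}
  {u: True, h: False}
  {h: True, u: False}


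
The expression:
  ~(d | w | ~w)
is never true.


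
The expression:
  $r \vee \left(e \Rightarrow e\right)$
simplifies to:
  $\text{True}$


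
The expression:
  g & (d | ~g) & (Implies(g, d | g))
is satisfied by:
  {d: True, g: True}


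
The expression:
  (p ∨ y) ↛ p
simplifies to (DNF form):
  y ∧ ¬p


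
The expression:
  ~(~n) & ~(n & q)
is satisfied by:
  {n: True, q: False}


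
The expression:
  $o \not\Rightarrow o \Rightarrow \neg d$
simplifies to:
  $\text{True}$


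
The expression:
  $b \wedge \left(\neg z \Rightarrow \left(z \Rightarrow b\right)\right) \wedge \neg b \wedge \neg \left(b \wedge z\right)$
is never true.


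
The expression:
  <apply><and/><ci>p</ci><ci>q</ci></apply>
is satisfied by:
  {p: True, q: True}


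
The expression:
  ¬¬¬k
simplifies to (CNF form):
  ¬k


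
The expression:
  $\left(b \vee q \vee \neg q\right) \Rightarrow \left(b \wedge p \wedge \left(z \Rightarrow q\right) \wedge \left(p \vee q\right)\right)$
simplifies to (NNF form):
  $b \wedge p \wedge \left(q \vee \neg z\right)$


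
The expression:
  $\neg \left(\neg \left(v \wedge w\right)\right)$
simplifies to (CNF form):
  $v \wedge w$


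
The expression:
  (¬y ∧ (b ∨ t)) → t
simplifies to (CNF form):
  t ∨ y ∨ ¬b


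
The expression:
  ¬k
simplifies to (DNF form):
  ¬k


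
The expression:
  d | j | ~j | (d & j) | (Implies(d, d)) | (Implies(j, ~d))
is always true.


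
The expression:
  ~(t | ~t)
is never true.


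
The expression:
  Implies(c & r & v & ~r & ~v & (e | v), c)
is always true.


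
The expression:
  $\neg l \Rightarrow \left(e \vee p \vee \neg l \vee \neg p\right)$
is always true.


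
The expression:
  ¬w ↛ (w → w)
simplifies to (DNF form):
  False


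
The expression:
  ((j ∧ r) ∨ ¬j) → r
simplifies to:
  j ∨ r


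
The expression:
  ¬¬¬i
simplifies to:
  ¬i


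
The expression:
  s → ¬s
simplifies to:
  ¬s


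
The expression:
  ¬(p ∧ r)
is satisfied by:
  {p: False, r: False}
  {r: True, p: False}
  {p: True, r: False}


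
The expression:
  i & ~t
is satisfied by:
  {i: True, t: False}


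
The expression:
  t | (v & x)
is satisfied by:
  {x: True, t: True, v: True}
  {x: True, t: True, v: False}
  {t: True, v: True, x: False}
  {t: True, v: False, x: False}
  {x: True, v: True, t: False}


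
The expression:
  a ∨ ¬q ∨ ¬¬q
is always true.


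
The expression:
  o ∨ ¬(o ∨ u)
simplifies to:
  o ∨ ¬u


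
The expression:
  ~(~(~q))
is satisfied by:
  {q: False}


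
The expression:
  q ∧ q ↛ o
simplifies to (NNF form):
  q ∧ ¬o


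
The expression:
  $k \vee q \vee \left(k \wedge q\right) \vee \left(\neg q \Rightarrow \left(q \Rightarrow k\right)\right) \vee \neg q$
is always true.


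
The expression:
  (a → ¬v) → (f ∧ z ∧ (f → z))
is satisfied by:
  {v: True, f: True, z: True, a: True}
  {v: True, f: True, z: True, a: False}
  {v: True, f: True, a: True, z: False}
  {v: True, z: True, a: True, f: False}
  {v: True, z: False, a: True, f: False}
  {f: True, z: True, a: True, v: False}
  {f: True, z: True, a: False, v: False}


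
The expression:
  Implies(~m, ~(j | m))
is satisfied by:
  {m: True, j: False}
  {j: False, m: False}
  {j: True, m: True}


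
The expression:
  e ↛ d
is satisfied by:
  {e: True, d: False}


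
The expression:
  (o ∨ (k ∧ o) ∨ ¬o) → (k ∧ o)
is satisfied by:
  {o: True, k: True}


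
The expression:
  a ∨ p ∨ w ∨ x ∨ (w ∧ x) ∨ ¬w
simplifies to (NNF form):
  True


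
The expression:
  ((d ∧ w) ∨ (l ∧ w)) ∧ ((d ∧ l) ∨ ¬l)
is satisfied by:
  {w: True, d: True}


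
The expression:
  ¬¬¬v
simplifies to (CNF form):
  ¬v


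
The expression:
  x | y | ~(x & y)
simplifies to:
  True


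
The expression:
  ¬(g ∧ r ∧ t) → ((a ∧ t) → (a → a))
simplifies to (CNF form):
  True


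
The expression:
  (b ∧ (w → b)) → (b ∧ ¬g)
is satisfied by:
  {g: False, b: False}
  {b: True, g: False}
  {g: True, b: False}


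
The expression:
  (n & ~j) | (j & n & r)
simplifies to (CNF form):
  n & (r | ~j)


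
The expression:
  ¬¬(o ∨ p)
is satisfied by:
  {o: True, p: True}
  {o: True, p: False}
  {p: True, o: False}


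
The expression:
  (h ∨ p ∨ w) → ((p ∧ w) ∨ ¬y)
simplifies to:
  (p ∧ w) ∨ (¬h ∧ ¬p ∧ ¬w) ∨ ¬y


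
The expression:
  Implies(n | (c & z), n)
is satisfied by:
  {n: True, c: False, z: False}
  {c: False, z: False, n: False}
  {n: True, z: True, c: False}
  {z: True, c: False, n: False}
  {n: True, c: True, z: False}
  {c: True, n: False, z: False}
  {n: True, z: True, c: True}


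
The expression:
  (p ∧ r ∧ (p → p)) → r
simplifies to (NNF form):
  True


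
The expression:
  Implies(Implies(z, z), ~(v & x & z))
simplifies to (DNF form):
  ~v | ~x | ~z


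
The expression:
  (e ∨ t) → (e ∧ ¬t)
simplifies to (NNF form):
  ¬t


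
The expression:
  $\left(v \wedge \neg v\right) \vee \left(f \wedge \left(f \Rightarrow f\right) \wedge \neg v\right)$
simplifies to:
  $f \wedge \neg v$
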